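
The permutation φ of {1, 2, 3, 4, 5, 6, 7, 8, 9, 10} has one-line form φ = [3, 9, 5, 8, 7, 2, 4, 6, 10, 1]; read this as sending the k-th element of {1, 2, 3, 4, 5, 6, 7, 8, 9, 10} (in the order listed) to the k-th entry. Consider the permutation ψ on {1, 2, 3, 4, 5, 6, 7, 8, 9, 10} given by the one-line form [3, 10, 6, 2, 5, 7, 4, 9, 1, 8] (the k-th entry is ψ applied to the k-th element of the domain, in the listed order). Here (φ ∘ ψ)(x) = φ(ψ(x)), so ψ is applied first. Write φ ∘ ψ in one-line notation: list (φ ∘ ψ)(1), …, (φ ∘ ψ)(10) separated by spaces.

5 1 2 9 7 4 8 10 3 6

(φ ∘ ψ)(x) = φ(ψ(x)). Computing each image: φ(ψ(1)) = φ(3) = 5, φ(ψ(2)) = φ(10) = 1, φ(ψ(3)) = φ(6) = 2, φ(ψ(4)) = φ(2) = 9, φ(ψ(5)) = φ(5) = 7, φ(ψ(6)) = φ(7) = 4, φ(ψ(7)) = φ(4) = 8, φ(ψ(8)) = φ(9) = 10, φ(ψ(9)) = φ(1) = 3, φ(ψ(10)) = φ(8) = 6.
Hence φ ∘ ψ = [5 1 2 9 7 4 8 10 3 6].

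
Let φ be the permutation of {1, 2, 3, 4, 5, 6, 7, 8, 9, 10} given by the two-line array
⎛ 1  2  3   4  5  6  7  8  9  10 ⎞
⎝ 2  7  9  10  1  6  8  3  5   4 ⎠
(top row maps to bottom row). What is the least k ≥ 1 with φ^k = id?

The disjoint-cycle form of φ has cycle lengths 7, 2, 1.
Since disjoint cycles commute, ord(φ) = lcm(7, 2) = 14.

14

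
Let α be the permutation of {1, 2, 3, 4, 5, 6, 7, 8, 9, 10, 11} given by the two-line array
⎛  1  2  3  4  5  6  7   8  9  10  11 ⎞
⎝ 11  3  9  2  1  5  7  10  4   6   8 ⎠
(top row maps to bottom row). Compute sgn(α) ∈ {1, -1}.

1

In disjoint-cycle form the cycle lengths are 6, 4, 1.
A cycle of length ℓ contributes ℓ−1 transpositions, so α is a product of 5 + 3 = 8 transpositions — even.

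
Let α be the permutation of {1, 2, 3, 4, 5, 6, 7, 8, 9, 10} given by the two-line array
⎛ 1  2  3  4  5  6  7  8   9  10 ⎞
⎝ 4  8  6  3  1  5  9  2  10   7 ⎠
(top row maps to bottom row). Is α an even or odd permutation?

In disjoint-cycle form the cycle lengths are 5, 3, 2.
A cycle of length ℓ contributes ℓ−1 transpositions, so α is a product of 4 + 2 + 1 = 7 transpositions — odd.

odd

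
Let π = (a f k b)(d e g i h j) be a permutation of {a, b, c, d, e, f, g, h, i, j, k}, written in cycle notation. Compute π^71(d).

j

d lies in the 6-cycle (d e g i h j).
Powers repeat with period 6 on this cycle, and 71 mod 6 = 5, so π^71(d) = π^5(d).
Advancing 5 steps from d: d → e → g → i → h → j.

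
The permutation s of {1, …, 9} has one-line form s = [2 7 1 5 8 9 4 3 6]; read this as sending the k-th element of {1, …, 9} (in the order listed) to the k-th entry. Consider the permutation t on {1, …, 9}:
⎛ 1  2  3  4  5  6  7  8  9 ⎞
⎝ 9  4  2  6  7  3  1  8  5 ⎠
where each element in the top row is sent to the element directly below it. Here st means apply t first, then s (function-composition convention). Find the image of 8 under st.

3

t(8) = 8, then s(8) = 3; composing gives (st)(8) = 3.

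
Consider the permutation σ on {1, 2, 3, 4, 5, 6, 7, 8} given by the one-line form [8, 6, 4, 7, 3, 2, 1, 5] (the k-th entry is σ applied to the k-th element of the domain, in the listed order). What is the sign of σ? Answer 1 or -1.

In disjoint-cycle form the cycle lengths are 6, 2.
A cycle is odd iff its length is even; σ has 2 even-length cycles, so sgn(σ) = (−1)^2 and σ is even.

1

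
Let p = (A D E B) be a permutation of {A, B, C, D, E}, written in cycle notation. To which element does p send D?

Within (A D E B), D ↦ E.

E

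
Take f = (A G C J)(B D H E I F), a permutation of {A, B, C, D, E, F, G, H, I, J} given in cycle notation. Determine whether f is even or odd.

The cycle lengths are 6, 4.
A cycle of length ℓ contributes ℓ−1 transpositions, so f is a product of 5 + 3 = 8 transpositions — even.

even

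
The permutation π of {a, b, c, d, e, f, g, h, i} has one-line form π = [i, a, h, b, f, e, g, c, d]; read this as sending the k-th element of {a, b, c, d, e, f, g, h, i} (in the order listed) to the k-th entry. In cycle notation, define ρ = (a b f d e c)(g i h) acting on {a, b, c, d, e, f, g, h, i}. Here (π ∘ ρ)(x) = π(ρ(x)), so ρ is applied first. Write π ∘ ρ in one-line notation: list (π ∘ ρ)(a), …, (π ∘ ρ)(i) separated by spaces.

For each element, apply ρ then π: a → b → a; b → f → e; c → a → i; d → e → f; e → c → h; f → d → b; g → i → d; h → g → g; i → h → c.
Collecting the images, π ∘ ρ = [a e i f h b d g c].

a e i f h b d g c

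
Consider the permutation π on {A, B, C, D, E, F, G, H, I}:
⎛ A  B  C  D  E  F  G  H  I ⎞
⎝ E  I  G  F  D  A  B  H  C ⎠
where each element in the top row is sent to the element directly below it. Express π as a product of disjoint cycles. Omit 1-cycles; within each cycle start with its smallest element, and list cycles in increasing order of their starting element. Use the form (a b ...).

Start at A and follow images: A → E → D → F → A, giving the cycle (A E D F).
Continuing from each remaining unvisited element yields (A E D F)(B I C G).

(A E D F)(B I C G)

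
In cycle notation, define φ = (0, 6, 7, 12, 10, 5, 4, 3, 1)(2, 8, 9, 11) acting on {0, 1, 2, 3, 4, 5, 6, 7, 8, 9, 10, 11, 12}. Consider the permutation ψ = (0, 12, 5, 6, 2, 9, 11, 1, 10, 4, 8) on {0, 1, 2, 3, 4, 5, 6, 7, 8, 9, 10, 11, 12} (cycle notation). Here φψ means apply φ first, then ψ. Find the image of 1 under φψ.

First apply φ: φ(1) = 0, then ψ(0) = 12. Thus (φψ)(1) = 12.

12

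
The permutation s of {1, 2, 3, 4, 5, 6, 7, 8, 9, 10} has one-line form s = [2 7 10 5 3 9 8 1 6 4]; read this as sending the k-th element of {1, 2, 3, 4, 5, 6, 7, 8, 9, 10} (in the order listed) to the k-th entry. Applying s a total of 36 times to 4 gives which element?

4

Tracing 4 → 5 → … returns to 4 after 4 steps, so 4 lies in a 4-cycle (3, 10, 4, 5).
Since the cycle has length 4, s^36 acts on it the same as s^0 (36 mod 4 = 0).
So s^36(4) = 4.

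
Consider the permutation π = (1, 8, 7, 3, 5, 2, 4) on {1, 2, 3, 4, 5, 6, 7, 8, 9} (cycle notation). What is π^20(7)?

7 lies in the 7-cycle (1, 8, 7, 3, 5, 2, 4).
Powers repeat with period 7 on this cycle, and 20 mod 7 = 6, so π^20(7) = π^6(7).
Advancing 6 steps from 7: 7 → 3 → 5 → 2 → 4 → 1 → 8.

8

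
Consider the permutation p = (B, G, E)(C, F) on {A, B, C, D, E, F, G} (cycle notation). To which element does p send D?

D does not appear in any cycle of p, so it is a fixed point: p(D) = D.

D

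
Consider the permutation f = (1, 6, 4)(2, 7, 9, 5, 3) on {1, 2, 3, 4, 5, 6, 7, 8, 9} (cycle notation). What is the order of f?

The cycle type of f is (5, 3, 1).
The order of f is the least common multiple of its cycle lengths: lcm(5, 3) = 15.

15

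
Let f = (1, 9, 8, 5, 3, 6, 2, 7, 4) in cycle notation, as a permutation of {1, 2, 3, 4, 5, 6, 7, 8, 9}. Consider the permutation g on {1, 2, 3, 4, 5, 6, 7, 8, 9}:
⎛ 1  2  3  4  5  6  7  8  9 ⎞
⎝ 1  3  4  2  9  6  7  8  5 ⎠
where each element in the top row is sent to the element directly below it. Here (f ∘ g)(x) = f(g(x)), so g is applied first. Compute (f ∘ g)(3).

1

(f ∘ g)(3) = f(g(3)). g(3) = 4, then f(4) = 1. So (f ∘ g)(3) = 1.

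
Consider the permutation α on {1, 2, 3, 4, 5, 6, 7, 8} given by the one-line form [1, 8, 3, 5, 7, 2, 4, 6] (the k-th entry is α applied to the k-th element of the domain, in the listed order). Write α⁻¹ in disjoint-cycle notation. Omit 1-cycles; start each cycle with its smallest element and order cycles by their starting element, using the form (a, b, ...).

(2, 6, 8)(4, 7, 5)

First write α in disjoint cycles: (2, 8, 6)(4, 5, 7).
The inverse reverses every cycle; in canonical form, α⁻¹ = (2, 6, 8)(4, 7, 5).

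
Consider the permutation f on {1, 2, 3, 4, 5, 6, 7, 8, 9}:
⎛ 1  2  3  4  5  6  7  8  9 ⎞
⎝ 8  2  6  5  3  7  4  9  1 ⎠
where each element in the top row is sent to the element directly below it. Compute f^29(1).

Tracing 1 → 8 → … returns to 1 after 3 steps, so 1 lies in a 3-cycle (1, 8, 9).
On a 3-cycle, f^3 is the identity, so f^29 = f^2 there (29 ≡ 2 mod 3).
Stepping 2 places around the cycle: 1 → 8 → 9.

9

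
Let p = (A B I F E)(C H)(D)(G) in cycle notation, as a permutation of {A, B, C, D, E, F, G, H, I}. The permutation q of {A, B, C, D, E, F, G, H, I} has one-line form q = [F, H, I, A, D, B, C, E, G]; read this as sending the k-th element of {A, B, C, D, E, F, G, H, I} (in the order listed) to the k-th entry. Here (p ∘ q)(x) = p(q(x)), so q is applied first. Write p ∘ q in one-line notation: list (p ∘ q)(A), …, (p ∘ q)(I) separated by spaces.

E C F B D I H A G

(p ∘ q)(x) = p(q(x)). Computing each image: p(q(A)) = p(F) = E, p(q(B)) = p(H) = C, p(q(C)) = p(I) = F, p(q(D)) = p(A) = B, p(q(E)) = p(D) = D, p(q(F)) = p(B) = I, p(q(G)) = p(C) = H, p(q(H)) = p(E) = A, p(q(I)) = p(G) = G.
Hence p ∘ q = [E C F B D I H A G].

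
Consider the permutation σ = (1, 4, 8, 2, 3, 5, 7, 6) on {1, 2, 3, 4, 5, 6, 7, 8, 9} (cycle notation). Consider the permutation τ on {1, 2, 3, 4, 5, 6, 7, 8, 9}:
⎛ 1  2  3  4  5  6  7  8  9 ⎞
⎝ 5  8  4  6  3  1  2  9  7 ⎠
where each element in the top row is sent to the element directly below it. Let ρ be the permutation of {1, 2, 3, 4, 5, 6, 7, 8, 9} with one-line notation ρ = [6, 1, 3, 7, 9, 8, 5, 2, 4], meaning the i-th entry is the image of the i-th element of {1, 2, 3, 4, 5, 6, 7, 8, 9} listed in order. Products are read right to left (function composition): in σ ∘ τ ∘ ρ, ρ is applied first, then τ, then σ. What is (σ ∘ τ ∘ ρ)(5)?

6

Chase 5: ρ(5) = 9; τ(9) = 7; σ(7) = 6. Hence (σ ∘ τ ∘ ρ)(5) = 6.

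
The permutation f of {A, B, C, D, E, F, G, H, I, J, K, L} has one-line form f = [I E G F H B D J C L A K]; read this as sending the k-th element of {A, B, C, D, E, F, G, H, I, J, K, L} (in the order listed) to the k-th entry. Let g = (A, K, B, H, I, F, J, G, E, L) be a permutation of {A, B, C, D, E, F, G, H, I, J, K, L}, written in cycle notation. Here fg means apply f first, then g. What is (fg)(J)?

A

(fg)(J) = g(f(J)). f(J) = L, then g(L) = A. So (fg)(J) = A.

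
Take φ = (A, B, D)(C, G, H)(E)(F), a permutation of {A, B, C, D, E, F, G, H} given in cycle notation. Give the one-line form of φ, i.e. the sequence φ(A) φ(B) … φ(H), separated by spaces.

B D G A E F H C

Image by image: A↦B, B↦D, C↦G, D↦A, E↦E, F↦F, G↦H, H↦C.
So the one-line form is B D G A E F H C.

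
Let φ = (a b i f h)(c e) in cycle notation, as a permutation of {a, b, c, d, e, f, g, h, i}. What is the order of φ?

10

The cycle type of φ is (5, 2, 1, 1).
Since disjoint cycles commute, ord(φ) = lcm(5, 2) = 10.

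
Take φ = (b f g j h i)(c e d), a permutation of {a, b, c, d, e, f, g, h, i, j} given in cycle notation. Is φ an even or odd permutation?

The cycle lengths are 6, 3, 1.
A cycle is odd iff its length is even; φ has 1 even-length cycle, so sgn(φ) = (−1)^1 and φ is odd.

odd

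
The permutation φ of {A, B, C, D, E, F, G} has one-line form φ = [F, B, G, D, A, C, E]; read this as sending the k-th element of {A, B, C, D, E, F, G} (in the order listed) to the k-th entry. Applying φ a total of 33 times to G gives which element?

F

Tracing G → E → … returns to G after 5 steps, so G lies in a 5-cycle (A F C G E).
Since the cycle has length 5, φ^33 acts on it the same as φ^3 (33 mod 5 = 3).
Stepping 3 places around the cycle: G → E → A → F.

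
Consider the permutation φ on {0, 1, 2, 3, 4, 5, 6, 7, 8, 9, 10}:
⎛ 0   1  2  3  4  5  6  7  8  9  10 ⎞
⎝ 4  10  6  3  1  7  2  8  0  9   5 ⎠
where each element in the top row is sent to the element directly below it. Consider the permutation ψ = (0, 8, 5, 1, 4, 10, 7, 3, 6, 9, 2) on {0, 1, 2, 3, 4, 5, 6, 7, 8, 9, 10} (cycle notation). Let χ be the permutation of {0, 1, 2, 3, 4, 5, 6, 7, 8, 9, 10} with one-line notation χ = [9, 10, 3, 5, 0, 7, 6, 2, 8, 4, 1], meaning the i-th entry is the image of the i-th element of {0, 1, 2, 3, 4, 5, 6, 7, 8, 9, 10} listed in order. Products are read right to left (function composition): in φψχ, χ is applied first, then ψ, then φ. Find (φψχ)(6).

9

Apply the permutations in order: χ(6) = 6, then ψ(6) = 9, then φ(9) = 9. So (φψχ)(6) = 9.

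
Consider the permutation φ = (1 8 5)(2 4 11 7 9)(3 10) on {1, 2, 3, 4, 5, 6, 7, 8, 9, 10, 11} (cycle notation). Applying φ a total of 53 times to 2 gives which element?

2 lies in the 5-cycle (2 4 11 7 9).
Since the cycle has length 5, φ^53 acts on it the same as φ^3 (53 mod 5 = 3).
Advancing 3 steps from 2: 2 → 4 → 11 → 7.

7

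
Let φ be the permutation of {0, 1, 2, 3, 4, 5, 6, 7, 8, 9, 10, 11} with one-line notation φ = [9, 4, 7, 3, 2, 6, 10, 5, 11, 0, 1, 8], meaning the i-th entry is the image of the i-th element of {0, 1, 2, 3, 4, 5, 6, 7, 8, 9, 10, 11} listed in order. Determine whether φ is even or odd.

In disjoint-cycle form the cycle lengths are 7, 2, 2, 1.
A cycle of length ℓ contributes ℓ−1 transpositions, so φ is a product of 6 + 1 + 1 = 8 transpositions — even.

even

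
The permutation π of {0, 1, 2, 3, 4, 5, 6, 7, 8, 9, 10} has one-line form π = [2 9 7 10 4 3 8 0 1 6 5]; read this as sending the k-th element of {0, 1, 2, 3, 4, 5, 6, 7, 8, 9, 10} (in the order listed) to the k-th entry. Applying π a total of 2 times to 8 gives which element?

Tracing 8 → 1 → … returns to 8 after 4 steps, so 8 lies in a 4-cycle (1 9 6 8).
Stepping 2 places around the cycle: 8 → 1 → 9.

9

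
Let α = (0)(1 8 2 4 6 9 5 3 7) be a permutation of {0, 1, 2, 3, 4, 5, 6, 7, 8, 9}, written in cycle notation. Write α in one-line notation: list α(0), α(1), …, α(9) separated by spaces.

Reading each image from the cycles: 0↦0, 1↦8, 2↦4, 3↦7, 4↦6, 5↦3, 6↦9, 7↦1, 8↦2, 9↦5.
So the one-line form is 0 8 4 7 6 3 9 1 2 5.

0 8 4 7 6 3 9 1 2 5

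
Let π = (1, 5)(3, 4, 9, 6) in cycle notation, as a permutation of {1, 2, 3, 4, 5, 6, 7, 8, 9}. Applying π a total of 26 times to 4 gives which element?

4 lies in the 4-cycle (3, 4, 9, 6).
Powers repeat with period 4 on this cycle, and 26 mod 4 = 2, so π^26(4) = π^2(4).
Stepping 2 places around the cycle: 4 → 9 → 6.

6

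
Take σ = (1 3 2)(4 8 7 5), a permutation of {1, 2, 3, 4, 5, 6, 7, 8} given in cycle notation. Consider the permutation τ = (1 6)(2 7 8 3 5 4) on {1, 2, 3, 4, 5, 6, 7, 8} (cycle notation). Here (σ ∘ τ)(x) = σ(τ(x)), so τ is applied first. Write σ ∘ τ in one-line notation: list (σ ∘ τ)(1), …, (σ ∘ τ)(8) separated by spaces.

(σ ∘ τ)(x) = σ(τ(x)). Computing each image: σ(τ(1)) = σ(6) = 6, σ(τ(2)) = σ(7) = 5, σ(τ(3)) = σ(5) = 4, σ(τ(4)) = σ(2) = 1, σ(τ(5)) = σ(4) = 8, σ(τ(6)) = σ(1) = 3, σ(τ(7)) = σ(8) = 7, σ(τ(8)) = σ(3) = 2.
Hence σ ∘ τ = [6 5 4 1 8 3 7 2].

6 5 4 1 8 3 7 2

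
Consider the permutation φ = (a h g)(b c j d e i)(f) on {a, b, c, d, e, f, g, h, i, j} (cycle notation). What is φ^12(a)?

a lies in the 3-cycle (a h g).
Powers repeat with period 3 on this cycle, and 12 mod 3 = 0, so φ^12(a) = φ^0(a).
So φ^12(a) = a.

a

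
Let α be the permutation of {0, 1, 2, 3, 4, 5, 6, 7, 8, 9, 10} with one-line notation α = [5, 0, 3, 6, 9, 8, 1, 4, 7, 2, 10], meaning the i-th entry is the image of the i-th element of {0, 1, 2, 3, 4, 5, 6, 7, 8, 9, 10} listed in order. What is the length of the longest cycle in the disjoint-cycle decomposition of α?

10

Decomposing into disjoint cycles gives (0 5 8 7 4 9 2 3 6 1); the longest has length 10.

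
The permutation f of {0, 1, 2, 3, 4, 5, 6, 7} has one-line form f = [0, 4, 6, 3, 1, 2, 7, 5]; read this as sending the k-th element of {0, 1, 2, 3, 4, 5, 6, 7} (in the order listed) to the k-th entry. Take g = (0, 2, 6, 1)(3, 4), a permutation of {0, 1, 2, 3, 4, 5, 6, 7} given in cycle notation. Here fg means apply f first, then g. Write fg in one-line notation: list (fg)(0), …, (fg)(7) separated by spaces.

(fg)(x) = g(f(x)). Computing each image: g(f(0)) = g(0) = 2, g(f(1)) = g(4) = 3, g(f(2)) = g(6) = 1, g(f(3)) = g(3) = 4, g(f(4)) = g(1) = 0, g(f(5)) = g(2) = 6, g(f(6)) = g(7) = 7, g(f(7)) = g(5) = 5.
Hence fg = [2 3 1 4 0 6 7 5].

2 3 1 4 0 6 7 5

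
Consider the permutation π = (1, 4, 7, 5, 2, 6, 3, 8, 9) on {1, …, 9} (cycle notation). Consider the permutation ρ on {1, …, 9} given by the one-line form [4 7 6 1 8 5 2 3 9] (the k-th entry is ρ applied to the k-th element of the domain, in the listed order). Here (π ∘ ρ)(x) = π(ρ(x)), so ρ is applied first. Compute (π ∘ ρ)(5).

(π ∘ ρ)(5) = π(ρ(5)). ρ(5) = 8, then π(8) = 9. So (π ∘ ρ)(5) = 9.

9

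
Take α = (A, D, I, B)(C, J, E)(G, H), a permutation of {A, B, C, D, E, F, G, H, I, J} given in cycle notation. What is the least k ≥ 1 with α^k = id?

The disjoint cycles have lengths 4, 3, 2, 1.
Since disjoint cycles commute, ord(α) = lcm(4, 3, 2) = 12.

12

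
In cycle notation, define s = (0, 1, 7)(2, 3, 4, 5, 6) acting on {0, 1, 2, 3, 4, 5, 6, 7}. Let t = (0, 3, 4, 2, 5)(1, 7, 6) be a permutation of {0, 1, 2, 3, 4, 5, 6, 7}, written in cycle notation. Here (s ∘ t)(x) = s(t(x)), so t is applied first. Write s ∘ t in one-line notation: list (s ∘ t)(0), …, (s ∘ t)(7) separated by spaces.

4 0 6 5 3 1 7 2

(s ∘ t)(x) = s(t(x)). Computing each image: s(t(0)) = s(3) = 4, s(t(1)) = s(7) = 0, s(t(2)) = s(5) = 6, s(t(3)) = s(4) = 5, s(t(4)) = s(2) = 3, s(t(5)) = s(0) = 1, s(t(6)) = s(1) = 7, s(t(7)) = s(6) = 2.
Hence s ∘ t = [4 0 6 5 3 1 7 2].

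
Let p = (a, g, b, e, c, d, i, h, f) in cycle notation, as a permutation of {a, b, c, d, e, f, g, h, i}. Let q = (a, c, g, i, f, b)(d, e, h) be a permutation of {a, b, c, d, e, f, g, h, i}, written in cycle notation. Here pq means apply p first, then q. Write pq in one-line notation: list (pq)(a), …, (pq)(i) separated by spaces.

i h e f g c a b d

For each element, apply p then q: a → g → i; b → e → h; c → d → e; d → i → f; e → c → g; f → a → c; g → b → a; h → f → b; i → h → d.
So pq in one-line form is i h e f g c a b d.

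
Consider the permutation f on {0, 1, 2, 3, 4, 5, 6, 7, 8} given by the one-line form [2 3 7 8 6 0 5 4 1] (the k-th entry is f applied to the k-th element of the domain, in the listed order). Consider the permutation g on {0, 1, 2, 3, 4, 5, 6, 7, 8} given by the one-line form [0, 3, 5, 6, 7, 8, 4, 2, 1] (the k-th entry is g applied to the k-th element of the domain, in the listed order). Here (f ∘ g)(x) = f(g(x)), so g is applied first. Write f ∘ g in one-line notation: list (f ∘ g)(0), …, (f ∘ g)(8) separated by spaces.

Chase each element through g then f: 0 → 0 → 2; 1 → 3 → 8; 2 → 5 → 0; 3 → 6 → 5; 4 → 7 → 4; 5 → 8 → 1; 6 → 4 → 6; 7 → 2 → 7; 8 → 1 → 3.
So f ∘ g in one-line form is 2 8 0 5 4 1 6 7 3.

2 8 0 5 4 1 6 7 3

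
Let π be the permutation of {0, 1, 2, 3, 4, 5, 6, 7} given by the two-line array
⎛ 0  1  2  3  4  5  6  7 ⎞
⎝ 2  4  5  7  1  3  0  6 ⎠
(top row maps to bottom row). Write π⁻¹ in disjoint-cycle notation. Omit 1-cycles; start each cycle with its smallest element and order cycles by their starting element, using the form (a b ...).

The cycle decomposition of π is (0 2 5 3 7 6)(1 4).
Reversing each cycle (and rotating so the smallest element leads) gives π⁻¹ = (0 6 7 3 5 2)(1 4).

(0 6 7 3 5 2)(1 4)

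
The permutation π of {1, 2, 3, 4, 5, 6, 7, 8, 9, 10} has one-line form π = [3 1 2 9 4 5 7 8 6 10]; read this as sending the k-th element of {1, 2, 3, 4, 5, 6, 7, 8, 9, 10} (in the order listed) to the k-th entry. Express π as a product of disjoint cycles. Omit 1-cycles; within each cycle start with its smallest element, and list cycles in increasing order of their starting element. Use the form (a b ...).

(1 3 2)(4 9 6 5)

From 1: 1 → 3 → 2 → 1, closing the cycle (1 3 2).
Continuing from each remaining unvisited element yields (1 3 2)(4 9 6 5).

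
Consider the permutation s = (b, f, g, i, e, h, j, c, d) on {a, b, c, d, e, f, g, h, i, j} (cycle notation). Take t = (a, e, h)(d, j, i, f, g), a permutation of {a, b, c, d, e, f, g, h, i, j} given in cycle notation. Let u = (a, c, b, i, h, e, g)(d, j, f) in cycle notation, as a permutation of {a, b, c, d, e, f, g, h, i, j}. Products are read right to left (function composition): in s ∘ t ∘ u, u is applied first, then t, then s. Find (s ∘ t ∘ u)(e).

b

Chase e: u(e) = g; t(g) = d; s(d) = b. Hence (s ∘ t ∘ u)(e) = b.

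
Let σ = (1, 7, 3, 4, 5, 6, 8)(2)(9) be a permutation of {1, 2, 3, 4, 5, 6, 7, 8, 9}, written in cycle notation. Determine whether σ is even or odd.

even

The cycle lengths are 7, 1, 1.
A cycle is odd iff its length is even; σ has 0 even-length cycles, so sgn(σ) = (−1)^0 and σ is even.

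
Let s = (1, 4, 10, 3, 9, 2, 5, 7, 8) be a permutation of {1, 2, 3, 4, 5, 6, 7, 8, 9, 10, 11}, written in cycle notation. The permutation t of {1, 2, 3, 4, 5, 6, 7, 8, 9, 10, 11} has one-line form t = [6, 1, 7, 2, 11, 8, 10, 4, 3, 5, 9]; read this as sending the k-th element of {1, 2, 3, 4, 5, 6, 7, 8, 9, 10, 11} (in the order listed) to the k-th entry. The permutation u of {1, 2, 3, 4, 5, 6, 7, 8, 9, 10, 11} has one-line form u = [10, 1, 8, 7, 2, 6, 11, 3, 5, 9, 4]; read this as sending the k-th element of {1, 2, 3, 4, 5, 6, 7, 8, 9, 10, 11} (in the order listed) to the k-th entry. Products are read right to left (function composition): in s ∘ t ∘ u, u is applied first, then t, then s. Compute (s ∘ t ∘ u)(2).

Apply the permutations in order: u(2) = 1, then t(1) = 6, then s(6) = 6. So (s ∘ t ∘ u)(2) = 6.

6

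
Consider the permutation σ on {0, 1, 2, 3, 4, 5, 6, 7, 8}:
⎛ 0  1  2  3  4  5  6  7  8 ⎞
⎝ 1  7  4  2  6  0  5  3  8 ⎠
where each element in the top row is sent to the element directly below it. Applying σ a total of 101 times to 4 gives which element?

7

Tracing 4 → 6 → … returns to 4 after 8 steps, so 4 lies in an 8-cycle (0, 1, 7, 3, 2, 4, 6, 5).
Powers repeat with period 8 on this cycle, and 101 mod 8 = 5, so σ^101(4) = σ^5(4).
Stepping 5 places around the cycle: 4 → 6 → 5 → 0 → 1 → 7.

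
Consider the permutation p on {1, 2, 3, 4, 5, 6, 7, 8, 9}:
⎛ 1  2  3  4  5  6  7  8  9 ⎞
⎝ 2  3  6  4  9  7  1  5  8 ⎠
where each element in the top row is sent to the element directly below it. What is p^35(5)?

8

Tracing 5 → 9 → … returns to 5 after 3 steps, so 5 lies in a 3-cycle (5, 9, 8).
On a 3-cycle, p^3 is the identity, so p^35 = p^2 there (35 ≡ 2 mod 3).
Stepping 2 places around the cycle: 5 → 9 → 8.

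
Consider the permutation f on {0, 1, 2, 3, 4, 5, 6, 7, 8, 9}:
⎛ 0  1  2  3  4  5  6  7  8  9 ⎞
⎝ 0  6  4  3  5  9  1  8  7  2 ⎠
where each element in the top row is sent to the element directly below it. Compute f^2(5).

Tracing 5 → 9 → … returns to 5 after 4 steps, so 5 lies in a 4-cycle (2 4 5 9).
Stepping 2 places around the cycle: 5 → 9 → 2.

2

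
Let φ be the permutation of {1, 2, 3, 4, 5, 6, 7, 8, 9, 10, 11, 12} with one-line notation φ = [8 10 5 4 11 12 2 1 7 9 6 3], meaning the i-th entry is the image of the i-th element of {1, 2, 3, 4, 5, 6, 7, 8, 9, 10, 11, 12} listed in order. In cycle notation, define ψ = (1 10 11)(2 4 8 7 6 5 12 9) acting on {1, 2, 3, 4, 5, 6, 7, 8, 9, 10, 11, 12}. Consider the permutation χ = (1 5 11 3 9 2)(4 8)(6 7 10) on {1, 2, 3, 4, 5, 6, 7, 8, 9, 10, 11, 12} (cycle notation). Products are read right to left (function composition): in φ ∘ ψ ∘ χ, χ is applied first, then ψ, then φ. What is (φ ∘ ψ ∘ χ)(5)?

8

(φ ∘ ψ ∘ χ)(5) = φ(ψ(χ(5))). χ(5) = 11, then ψ(11) = 1, then φ(1) = 8, so the result is 8.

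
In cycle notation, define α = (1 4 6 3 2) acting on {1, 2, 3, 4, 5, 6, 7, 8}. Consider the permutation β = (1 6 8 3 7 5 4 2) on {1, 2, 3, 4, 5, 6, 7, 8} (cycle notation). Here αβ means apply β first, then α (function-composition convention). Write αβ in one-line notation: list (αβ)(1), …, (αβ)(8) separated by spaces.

3 4 7 1 6 8 5 2

For each element, apply β then α: 1 → 6 → 3; 2 → 1 → 4; 3 → 7 → 7; 4 → 2 → 1; 5 → 4 → 6; 6 → 8 → 8; 7 → 5 → 5; 8 → 3 → 2.
So αβ in one-line form is 3 4 7 1 6 8 5 2.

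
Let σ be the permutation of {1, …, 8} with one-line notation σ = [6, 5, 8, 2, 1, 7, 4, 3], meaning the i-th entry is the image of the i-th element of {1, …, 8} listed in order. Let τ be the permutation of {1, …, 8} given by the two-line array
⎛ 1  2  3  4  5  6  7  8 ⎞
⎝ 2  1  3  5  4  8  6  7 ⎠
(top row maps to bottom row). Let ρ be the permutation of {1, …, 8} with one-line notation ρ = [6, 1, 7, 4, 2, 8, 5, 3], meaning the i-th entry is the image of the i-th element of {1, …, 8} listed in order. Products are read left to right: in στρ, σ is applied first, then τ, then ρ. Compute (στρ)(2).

Chase 2: σ(2) = 5; τ(5) = 4; ρ(4) = 4. Hence (στρ)(2) = 4.

4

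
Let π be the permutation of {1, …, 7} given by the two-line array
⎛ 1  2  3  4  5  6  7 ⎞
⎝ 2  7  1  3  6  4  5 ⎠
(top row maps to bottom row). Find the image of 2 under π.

7

The entry below 2 in the array is 7, so π(2) = 7.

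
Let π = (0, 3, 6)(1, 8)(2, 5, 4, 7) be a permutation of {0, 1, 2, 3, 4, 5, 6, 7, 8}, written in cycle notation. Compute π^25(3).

6

3 lies in the 3-cycle (0, 3, 6).
Powers repeat with period 3 on this cycle, and 25 mod 3 = 1, so π^25(3) = π^1(3).
Stepping 1 place around the cycle: 3 → 6.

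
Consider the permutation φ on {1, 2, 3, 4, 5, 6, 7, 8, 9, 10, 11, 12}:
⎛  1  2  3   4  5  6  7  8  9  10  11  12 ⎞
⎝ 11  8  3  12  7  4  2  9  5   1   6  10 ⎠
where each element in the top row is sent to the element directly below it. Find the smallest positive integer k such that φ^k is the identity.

The disjoint-cycle form of φ has cycle lengths 6, 5, 1.
The order of φ is the least common multiple of its cycle lengths: lcm(6, 5) = 30.

30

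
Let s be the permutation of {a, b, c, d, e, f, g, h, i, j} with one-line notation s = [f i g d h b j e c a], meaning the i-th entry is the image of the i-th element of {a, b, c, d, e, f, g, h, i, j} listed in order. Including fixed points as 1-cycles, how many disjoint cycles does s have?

The cycle decomposition is (a, f, b, i, c, g, j)(d)(e, h), which has 3 cycles (counting 1-cycles).

3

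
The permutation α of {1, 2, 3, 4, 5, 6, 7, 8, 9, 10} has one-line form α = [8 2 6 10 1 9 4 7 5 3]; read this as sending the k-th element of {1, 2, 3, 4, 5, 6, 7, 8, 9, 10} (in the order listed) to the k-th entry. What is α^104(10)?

Tracing 10 → 3 → … returns to 10 after 9 steps, so 10 lies in a 9-cycle (1, 8, 7, 4, 10, 3, 6, 9, 5).
Since the cycle has length 9, α^104 acts on it the same as α^5 (104 mod 9 = 5).
Stepping 5 places around the cycle: 10 → 3 → 6 → 9 → 5 → 1.

1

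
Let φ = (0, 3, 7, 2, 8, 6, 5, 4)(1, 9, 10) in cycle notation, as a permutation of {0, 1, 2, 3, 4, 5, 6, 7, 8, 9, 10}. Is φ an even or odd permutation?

The cycle lengths are 8, 3.
A cycle is odd iff its length is even; φ has 1 even-length cycle, so sgn(φ) = (−1)^1 and φ is odd.

odd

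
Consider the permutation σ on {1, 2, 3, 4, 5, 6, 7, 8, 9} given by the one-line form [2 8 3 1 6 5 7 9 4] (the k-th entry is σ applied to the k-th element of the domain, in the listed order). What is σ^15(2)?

Tracing 2 → 8 → … returns to 2 after 5 steps, so 2 lies in a 5-cycle (1, 2, 8, 9, 4).
Since the cycle has length 5, σ^15 acts on it the same as σ^0 (15 mod 5 = 0).
So σ^15(2) = 2.

2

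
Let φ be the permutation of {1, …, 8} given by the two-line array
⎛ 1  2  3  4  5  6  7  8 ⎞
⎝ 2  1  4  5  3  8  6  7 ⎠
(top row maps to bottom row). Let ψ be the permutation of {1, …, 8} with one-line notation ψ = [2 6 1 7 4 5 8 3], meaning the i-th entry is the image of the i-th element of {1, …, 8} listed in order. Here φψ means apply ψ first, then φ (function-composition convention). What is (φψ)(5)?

5

(φψ)(5) = φ(ψ(5)). ψ(5) = 4, then φ(4) = 5. So (φψ)(5) = 5.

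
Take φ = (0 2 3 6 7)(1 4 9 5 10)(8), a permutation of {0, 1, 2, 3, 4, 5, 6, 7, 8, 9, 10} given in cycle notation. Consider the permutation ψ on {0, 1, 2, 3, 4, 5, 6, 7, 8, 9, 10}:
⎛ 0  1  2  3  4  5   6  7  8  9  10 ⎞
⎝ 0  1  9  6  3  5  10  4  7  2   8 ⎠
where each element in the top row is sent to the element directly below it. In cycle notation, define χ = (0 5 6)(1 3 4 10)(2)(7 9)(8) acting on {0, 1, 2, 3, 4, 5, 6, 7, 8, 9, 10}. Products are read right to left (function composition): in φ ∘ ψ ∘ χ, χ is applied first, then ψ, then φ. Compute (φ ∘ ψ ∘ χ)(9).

(φ ∘ ψ ∘ χ)(9) = φ(ψ(χ(9))). χ(9) = 7, then ψ(7) = 4, then φ(4) = 9, so the result is 9.

9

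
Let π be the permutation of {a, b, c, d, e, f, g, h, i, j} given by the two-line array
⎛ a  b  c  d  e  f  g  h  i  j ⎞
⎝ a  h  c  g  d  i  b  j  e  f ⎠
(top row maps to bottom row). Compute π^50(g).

h

Tracing g → b → … returns to g after 8 steps, so g lies in an 8-cycle (b, h, j, f, i, e, d, g).
On an 8-cycle, π^8 is the identity, so π^50 = π^2 there (50 ≡ 2 mod 8).
Stepping 2 places around the cycle: g → b → h.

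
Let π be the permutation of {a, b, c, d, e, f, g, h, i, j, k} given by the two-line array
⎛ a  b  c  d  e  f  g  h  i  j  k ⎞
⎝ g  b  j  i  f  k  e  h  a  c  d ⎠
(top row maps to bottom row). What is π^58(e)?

k

Tracing e → f → … returns to e after 7 steps, so e lies in a 7-cycle (a g e f k d i).
On a 7-cycle, π^7 is the identity, so π^58 = π^2 there (58 ≡ 2 mod 7).
Advancing 2 steps from e: e → f → k.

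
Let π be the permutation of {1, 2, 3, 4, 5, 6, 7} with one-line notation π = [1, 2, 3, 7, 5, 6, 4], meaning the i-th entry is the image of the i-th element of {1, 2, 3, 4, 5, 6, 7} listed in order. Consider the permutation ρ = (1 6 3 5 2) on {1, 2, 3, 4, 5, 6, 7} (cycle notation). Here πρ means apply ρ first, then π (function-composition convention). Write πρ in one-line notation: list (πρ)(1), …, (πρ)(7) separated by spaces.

(πρ)(x) = π(ρ(x)). Computing each image: π(ρ(1)) = π(6) = 6, π(ρ(2)) = π(1) = 1, π(ρ(3)) = π(5) = 5, π(ρ(4)) = π(4) = 7, π(ρ(5)) = π(2) = 2, π(ρ(6)) = π(3) = 3, π(ρ(7)) = π(7) = 4.
Hence πρ = [6 1 5 7 2 3 4].

6 1 5 7 2 3 4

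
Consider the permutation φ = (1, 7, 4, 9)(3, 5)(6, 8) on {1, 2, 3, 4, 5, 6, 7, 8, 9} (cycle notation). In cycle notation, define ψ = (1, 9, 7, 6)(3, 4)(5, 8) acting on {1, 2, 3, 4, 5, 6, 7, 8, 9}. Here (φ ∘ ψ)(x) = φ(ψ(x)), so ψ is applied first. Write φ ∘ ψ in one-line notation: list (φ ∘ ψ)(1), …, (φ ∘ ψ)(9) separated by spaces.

For each element, apply ψ then φ: 1 → 9 → 1; 2 → 2 → 2; 3 → 4 → 9; 4 → 3 → 5; 5 → 8 → 6; 6 → 1 → 7; 7 → 6 → 8; 8 → 5 → 3; 9 → 7 → 4.
Collecting the images, φ ∘ ψ = [1 2 9 5 6 7 8 3 4].

1 2 9 5 6 7 8 3 4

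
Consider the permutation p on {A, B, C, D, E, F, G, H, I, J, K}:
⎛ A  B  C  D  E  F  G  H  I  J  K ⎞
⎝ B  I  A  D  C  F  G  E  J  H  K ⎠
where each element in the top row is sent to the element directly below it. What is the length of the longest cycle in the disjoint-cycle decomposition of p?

Decomposing into disjoint cycles gives (A, B, I, J, H, E, C); the longest has length 7.

7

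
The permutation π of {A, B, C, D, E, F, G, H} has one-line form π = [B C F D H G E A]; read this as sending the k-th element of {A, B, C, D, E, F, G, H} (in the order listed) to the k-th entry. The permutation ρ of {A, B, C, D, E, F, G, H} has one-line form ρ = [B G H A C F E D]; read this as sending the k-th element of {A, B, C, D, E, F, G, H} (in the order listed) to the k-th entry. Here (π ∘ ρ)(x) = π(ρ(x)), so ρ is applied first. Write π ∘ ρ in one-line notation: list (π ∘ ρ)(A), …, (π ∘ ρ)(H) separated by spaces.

C E A B F G H D

(π ∘ ρ)(x) = π(ρ(x)). Computing each image: π(ρ(A)) = π(B) = C, π(ρ(B)) = π(G) = E, π(ρ(C)) = π(H) = A, π(ρ(D)) = π(A) = B, π(ρ(E)) = π(C) = F, π(ρ(F)) = π(F) = G, π(ρ(G)) = π(E) = H, π(ρ(H)) = π(D) = D.
Hence π ∘ ρ = [C E A B F G H D].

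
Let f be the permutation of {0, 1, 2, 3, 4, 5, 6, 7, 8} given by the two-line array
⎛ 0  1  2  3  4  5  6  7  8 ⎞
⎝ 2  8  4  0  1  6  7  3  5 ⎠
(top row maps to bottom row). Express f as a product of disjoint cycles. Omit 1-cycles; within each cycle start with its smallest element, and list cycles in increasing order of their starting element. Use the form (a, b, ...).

(0, 2, 4, 1, 8, 5, 6, 7, 3)

Iterating f from 0 gives 0 → 2 → 4 → 1 → 8 → 5 → 6 → 7 → 3 → 0; that is the 9-cycle (0, 2, 4, 1, 8, 5, 6, 7, 3).
Repeating from the next unused element and collecting all non-trivial cycles gives (0, 2, 4, 1, 8, 5, 6, 7, 3).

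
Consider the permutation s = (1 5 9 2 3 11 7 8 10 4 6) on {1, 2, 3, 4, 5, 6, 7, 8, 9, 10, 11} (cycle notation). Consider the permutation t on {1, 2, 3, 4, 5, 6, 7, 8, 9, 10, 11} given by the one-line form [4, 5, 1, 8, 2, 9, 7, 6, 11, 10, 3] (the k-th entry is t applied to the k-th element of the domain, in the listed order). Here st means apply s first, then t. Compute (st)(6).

4

s(6) = 1, then t(1) = 4; composing gives (st)(6) = 4.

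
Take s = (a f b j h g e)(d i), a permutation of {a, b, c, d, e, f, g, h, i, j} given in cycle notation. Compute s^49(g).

g

g lies in the 7-cycle (a f b j h g e).
On a 7-cycle, s^7 is the identity, so s^49 = s^0 there (49 ≡ 0 mod 7).
So s^49(g) = g.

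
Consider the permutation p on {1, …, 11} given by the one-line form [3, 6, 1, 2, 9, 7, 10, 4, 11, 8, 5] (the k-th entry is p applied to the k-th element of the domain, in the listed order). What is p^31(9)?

11

Tracing 9 → 11 → … returns to 9 after 3 steps, so 9 lies in a 3-cycle (5, 9, 11).
Since the cycle has length 3, p^31 acts on it the same as p^1 (31 mod 3 = 1).
Advancing 1 step from 9: 9 → 11.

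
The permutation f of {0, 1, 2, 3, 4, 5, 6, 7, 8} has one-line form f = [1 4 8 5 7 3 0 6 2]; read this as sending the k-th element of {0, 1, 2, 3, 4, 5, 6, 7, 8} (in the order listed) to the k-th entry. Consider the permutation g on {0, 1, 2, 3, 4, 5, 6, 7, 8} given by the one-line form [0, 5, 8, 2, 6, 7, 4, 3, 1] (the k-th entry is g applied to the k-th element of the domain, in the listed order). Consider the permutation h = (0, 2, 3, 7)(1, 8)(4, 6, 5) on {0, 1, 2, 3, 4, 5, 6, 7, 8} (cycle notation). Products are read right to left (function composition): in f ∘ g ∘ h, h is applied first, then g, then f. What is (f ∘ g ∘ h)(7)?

1

Apply the permutations in order: h(7) = 0, then g(0) = 0, then f(0) = 1. So (f ∘ g ∘ h)(7) = 1.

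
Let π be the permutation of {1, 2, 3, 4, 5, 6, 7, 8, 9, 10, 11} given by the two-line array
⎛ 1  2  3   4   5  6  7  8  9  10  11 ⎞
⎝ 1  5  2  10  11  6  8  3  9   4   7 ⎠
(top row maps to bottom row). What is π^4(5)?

Tracing 5 → 11 → … returns to 5 after 6 steps, so 5 lies in a 6-cycle (2 5 11 7 8 3).
Advancing 4 steps from 5: 5 → 11 → 7 → 8 → 3.

3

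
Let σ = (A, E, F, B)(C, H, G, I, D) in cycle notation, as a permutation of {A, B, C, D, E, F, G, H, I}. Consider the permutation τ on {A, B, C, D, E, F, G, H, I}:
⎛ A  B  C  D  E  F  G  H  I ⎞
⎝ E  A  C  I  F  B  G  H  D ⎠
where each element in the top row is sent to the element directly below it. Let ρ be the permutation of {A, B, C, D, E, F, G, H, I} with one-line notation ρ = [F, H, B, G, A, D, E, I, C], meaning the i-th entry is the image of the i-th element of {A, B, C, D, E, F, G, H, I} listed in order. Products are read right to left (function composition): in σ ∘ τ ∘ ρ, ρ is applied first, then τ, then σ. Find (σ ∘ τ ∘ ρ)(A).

A

Chase A: ρ(A) = F; τ(F) = B; σ(B) = A. Hence (σ ∘ τ ∘ ρ)(A) = A.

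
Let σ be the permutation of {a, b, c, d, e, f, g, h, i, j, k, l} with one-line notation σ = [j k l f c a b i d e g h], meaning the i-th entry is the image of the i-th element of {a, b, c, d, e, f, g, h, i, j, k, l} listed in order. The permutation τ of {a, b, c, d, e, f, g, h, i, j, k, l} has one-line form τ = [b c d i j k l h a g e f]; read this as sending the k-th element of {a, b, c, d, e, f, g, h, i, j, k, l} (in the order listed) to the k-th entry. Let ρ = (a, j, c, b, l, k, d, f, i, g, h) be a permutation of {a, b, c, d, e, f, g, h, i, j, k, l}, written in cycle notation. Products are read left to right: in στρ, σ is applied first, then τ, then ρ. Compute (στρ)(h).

(στρ)(h) = ρ(τ(σ(h))). σ(h) = i, then τ(i) = a, then ρ(a) = j, so the result is j.

j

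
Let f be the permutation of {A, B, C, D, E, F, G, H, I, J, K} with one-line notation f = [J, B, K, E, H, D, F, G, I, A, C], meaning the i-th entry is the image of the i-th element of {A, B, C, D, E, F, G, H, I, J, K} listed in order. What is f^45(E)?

E

Tracing E → H → … returns to E after 5 steps, so E lies in a 5-cycle (D, E, H, G, F).
Powers repeat with period 5 on this cycle, and 45 mod 5 = 0, so f^45(E) = f^0(E).
So f^45(E) = E.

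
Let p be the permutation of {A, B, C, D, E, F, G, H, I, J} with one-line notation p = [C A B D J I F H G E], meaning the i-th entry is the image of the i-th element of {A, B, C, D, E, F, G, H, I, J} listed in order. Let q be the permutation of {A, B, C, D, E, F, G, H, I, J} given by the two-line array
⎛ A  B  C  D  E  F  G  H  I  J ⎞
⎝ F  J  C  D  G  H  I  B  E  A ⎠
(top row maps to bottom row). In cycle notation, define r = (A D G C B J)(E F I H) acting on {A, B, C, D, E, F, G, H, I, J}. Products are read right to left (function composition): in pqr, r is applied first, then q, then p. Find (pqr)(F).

J

Chase F: r(F) = I; q(I) = E; p(E) = J. Hence (pqr)(F) = J.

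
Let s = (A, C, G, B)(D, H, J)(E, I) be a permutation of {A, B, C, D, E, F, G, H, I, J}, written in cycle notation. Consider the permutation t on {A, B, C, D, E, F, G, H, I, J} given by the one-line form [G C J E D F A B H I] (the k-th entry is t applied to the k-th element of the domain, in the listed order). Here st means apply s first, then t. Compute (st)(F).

(st)(F) = t(s(F)). s(F) = F, then t(F) = F. So (st)(F) = F.

F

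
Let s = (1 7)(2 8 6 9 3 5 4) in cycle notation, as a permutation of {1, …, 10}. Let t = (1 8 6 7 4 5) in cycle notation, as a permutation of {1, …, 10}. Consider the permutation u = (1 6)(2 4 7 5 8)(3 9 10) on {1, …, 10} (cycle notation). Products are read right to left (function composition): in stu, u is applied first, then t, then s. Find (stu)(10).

(stu)(10) = s(t(u(10))). u(10) = 3, then t(3) = 3, then s(3) = 5, so the result is 5.

5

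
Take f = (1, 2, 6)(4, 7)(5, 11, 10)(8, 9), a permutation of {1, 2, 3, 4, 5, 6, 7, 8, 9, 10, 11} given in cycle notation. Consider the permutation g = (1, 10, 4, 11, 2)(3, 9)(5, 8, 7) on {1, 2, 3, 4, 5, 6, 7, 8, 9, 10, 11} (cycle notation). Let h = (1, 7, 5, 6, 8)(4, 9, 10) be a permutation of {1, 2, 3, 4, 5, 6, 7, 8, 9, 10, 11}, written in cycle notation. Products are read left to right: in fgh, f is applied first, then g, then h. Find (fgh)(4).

Chase 4: f(4) = 7; g(7) = 5; h(5) = 6. Hence (fgh)(4) = 6.

6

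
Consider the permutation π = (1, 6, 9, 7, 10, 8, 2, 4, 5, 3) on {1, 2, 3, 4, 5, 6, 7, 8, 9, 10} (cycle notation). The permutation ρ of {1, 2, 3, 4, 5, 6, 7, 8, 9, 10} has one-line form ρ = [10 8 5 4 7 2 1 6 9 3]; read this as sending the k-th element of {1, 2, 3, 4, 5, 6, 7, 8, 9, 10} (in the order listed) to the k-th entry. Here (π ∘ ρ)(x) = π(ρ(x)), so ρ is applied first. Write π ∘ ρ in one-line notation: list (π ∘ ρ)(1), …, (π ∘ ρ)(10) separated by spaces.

8 2 3 5 10 4 6 9 7 1

(π ∘ ρ)(x) = π(ρ(x)). Computing each image: π(ρ(1)) = π(10) = 8, π(ρ(2)) = π(8) = 2, π(ρ(3)) = π(5) = 3, π(ρ(4)) = π(4) = 5, π(ρ(5)) = π(7) = 10, π(ρ(6)) = π(2) = 4, π(ρ(7)) = π(1) = 6, π(ρ(8)) = π(6) = 9, π(ρ(9)) = π(9) = 7, π(ρ(10)) = π(3) = 1.
Hence π ∘ ρ = [8 2 3 5 10 4 6 9 7 1].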